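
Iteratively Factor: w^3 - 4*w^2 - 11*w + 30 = (w - 5)*(w^2 + w - 6) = (w - 5)*(w - 2)*(w + 3)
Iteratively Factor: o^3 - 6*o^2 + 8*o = (o - 4)*(o^2 - 2*o) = o*(o - 4)*(o - 2)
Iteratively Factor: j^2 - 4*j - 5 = (j - 5)*(j + 1)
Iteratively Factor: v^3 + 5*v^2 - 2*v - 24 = (v + 3)*(v^2 + 2*v - 8) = (v - 2)*(v + 3)*(v + 4)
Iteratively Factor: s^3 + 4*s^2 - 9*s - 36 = (s + 4)*(s^2 - 9) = (s - 3)*(s + 4)*(s + 3)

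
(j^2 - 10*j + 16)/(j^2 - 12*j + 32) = (j - 2)/(j - 4)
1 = 1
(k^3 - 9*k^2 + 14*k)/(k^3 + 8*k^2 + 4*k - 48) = k*(k - 7)/(k^2 + 10*k + 24)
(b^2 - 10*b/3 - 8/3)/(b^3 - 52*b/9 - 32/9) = 3*(b - 4)/(3*b^2 - 2*b - 16)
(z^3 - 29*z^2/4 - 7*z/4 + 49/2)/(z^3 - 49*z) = (4*z^2 - z - 14)/(4*z*(z + 7))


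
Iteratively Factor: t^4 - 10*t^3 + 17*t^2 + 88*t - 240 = (t - 5)*(t^3 - 5*t^2 - 8*t + 48) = (t - 5)*(t + 3)*(t^2 - 8*t + 16) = (t - 5)*(t - 4)*(t + 3)*(t - 4)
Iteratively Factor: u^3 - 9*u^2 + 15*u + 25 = (u - 5)*(u^2 - 4*u - 5) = (u - 5)*(u + 1)*(u - 5)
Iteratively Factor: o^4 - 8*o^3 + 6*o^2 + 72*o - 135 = (o - 5)*(o^3 - 3*o^2 - 9*o + 27) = (o - 5)*(o - 3)*(o^2 - 9) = (o - 5)*(o - 3)*(o + 3)*(o - 3)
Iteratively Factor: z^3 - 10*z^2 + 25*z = (z - 5)*(z^2 - 5*z) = (z - 5)^2*(z)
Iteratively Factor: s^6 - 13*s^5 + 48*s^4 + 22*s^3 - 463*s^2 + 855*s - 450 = (s - 5)*(s^5 - 8*s^4 + 8*s^3 + 62*s^2 - 153*s + 90) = (s - 5)^2*(s^4 - 3*s^3 - 7*s^2 + 27*s - 18) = (s - 5)^2*(s + 3)*(s^3 - 6*s^2 + 11*s - 6) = (s - 5)^2*(s - 3)*(s + 3)*(s^2 - 3*s + 2) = (s - 5)^2*(s - 3)*(s - 2)*(s + 3)*(s - 1)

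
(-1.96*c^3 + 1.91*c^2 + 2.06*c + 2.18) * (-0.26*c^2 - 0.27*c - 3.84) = 0.5096*c^5 + 0.0326*c^4 + 6.4751*c^3 - 8.4574*c^2 - 8.499*c - 8.3712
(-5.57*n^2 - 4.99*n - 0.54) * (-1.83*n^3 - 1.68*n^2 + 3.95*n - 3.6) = 10.1931*n^5 + 18.4893*n^4 - 12.6301*n^3 + 1.2487*n^2 + 15.831*n + 1.944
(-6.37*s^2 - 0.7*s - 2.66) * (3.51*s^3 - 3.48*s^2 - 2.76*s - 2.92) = -22.3587*s^5 + 19.7106*s^4 + 10.6806*s^3 + 29.7892*s^2 + 9.3856*s + 7.7672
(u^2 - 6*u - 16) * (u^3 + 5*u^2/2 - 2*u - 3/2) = u^5 - 7*u^4/2 - 33*u^3 - 59*u^2/2 + 41*u + 24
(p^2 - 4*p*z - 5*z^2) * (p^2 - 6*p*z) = p^4 - 10*p^3*z + 19*p^2*z^2 + 30*p*z^3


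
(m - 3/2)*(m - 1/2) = m^2 - 2*m + 3/4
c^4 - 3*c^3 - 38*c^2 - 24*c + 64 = (c - 8)*(c - 1)*(c + 2)*(c + 4)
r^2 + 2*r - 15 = (r - 3)*(r + 5)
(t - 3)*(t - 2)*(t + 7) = t^3 + 2*t^2 - 29*t + 42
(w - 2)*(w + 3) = w^2 + w - 6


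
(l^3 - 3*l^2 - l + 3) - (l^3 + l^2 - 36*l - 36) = -4*l^2 + 35*l + 39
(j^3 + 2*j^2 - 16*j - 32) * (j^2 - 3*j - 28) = j^5 - j^4 - 50*j^3 - 40*j^2 + 544*j + 896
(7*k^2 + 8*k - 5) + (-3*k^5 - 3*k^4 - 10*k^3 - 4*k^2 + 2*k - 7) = -3*k^5 - 3*k^4 - 10*k^3 + 3*k^2 + 10*k - 12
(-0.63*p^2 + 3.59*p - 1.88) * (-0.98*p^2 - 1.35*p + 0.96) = 0.6174*p^4 - 2.6677*p^3 - 3.6089*p^2 + 5.9844*p - 1.8048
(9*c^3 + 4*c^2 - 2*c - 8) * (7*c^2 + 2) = 63*c^5 + 28*c^4 + 4*c^3 - 48*c^2 - 4*c - 16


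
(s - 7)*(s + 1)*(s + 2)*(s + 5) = s^4 + s^3 - 39*s^2 - 109*s - 70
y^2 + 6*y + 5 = (y + 1)*(y + 5)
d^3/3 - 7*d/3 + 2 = (d/3 + 1)*(d - 2)*(d - 1)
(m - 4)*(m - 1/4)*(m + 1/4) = m^3 - 4*m^2 - m/16 + 1/4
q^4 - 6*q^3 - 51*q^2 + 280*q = q*(q - 8)*(q - 5)*(q + 7)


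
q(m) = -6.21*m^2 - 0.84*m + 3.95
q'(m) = -12.42*m - 0.84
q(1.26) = -6.97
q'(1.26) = -16.49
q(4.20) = -109.12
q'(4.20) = -53.00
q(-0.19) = 3.89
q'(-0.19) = 1.52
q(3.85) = -91.33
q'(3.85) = -48.66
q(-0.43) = 3.16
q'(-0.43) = 4.50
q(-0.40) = 3.29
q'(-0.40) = 4.13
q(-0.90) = -0.32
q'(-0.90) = 10.34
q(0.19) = 3.57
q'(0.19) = -3.20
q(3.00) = -54.46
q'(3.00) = -38.10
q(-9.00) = -491.50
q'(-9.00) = 110.94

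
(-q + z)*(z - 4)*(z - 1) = -q*z^2 + 5*q*z - 4*q + z^3 - 5*z^2 + 4*z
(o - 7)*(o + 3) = o^2 - 4*o - 21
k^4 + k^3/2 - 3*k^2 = k^2*(k - 3/2)*(k + 2)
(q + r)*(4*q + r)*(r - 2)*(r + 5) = 4*q^2*r^2 + 12*q^2*r - 40*q^2 + 5*q*r^3 + 15*q*r^2 - 50*q*r + r^4 + 3*r^3 - 10*r^2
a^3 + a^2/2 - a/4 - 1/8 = (a - 1/2)*(a + 1/2)^2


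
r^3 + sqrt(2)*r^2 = r^2*(r + sqrt(2))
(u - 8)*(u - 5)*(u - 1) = u^3 - 14*u^2 + 53*u - 40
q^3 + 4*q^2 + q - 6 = (q - 1)*(q + 2)*(q + 3)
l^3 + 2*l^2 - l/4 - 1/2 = (l - 1/2)*(l + 1/2)*(l + 2)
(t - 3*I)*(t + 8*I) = t^2 + 5*I*t + 24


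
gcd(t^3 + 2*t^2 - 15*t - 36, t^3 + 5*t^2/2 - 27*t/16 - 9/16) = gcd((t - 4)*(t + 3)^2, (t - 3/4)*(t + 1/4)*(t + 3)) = t + 3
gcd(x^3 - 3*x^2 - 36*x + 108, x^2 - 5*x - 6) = x - 6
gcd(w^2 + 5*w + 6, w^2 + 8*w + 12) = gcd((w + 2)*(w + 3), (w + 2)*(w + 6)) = w + 2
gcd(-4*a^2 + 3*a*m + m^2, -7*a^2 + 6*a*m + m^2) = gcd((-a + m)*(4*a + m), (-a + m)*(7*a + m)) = a - m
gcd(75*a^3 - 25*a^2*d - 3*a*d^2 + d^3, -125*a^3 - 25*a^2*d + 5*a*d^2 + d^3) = 25*a^2 - d^2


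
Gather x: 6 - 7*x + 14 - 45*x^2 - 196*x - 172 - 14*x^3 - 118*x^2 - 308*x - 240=-14*x^3 - 163*x^2 - 511*x - 392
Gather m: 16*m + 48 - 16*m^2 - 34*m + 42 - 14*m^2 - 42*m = -30*m^2 - 60*m + 90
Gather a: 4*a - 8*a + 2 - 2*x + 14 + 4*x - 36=-4*a + 2*x - 20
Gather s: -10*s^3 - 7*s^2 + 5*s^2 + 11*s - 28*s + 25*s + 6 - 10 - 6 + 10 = -10*s^3 - 2*s^2 + 8*s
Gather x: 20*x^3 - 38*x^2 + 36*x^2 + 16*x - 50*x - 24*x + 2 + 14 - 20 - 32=20*x^3 - 2*x^2 - 58*x - 36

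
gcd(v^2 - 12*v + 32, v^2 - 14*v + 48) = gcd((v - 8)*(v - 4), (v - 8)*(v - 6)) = v - 8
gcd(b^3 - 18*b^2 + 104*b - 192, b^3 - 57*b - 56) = b - 8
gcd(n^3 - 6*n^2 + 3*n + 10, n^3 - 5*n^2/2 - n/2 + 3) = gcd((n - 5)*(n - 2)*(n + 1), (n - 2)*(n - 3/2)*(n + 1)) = n^2 - n - 2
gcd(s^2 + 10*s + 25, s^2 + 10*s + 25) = s^2 + 10*s + 25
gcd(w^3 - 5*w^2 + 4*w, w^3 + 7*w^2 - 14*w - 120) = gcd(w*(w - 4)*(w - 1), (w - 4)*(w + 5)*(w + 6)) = w - 4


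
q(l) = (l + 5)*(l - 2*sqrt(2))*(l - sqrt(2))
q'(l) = (l + 5)*(l - 2*sqrt(2)) + (l + 5)*(l - sqrt(2)) + (l - 2*sqrt(2))*(l - sqrt(2)) = 3*l^2 - 6*sqrt(2)*l + 10*l - 15*sqrt(2) + 4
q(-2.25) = 51.17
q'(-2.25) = -5.43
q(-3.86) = 40.21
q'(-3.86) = 21.64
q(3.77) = 19.45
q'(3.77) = 31.14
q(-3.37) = 48.34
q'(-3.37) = 11.75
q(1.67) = -1.98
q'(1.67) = -6.32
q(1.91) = -3.15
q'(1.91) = -3.38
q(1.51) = -0.82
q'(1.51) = -8.09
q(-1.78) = 47.40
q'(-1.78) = -10.40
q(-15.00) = -2926.40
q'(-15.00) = 635.07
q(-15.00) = -2926.40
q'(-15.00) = 635.07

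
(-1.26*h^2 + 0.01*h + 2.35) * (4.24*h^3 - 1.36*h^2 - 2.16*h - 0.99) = -5.3424*h^5 + 1.756*h^4 + 12.672*h^3 - 1.9702*h^2 - 5.0859*h - 2.3265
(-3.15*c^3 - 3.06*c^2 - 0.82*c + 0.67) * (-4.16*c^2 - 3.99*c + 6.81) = 13.104*c^5 + 25.2981*c^4 - 5.8309*c^3 - 20.354*c^2 - 8.2575*c + 4.5627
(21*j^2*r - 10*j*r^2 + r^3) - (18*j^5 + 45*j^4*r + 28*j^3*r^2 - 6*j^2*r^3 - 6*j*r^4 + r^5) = -18*j^5 - 45*j^4*r - 28*j^3*r^2 + 6*j^2*r^3 + 21*j^2*r + 6*j*r^4 - 10*j*r^2 - r^5 + r^3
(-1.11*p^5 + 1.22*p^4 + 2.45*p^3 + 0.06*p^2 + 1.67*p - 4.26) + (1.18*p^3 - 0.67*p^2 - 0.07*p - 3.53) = -1.11*p^5 + 1.22*p^4 + 3.63*p^3 - 0.61*p^2 + 1.6*p - 7.79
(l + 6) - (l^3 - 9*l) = -l^3 + 10*l + 6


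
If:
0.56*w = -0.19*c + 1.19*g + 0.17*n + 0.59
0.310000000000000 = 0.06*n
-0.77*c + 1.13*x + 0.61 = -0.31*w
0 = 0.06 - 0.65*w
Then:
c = 1.46753246753247*x + 0.829370629370629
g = 0.234311906580814*x - 1.05803412274001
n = 5.17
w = 0.09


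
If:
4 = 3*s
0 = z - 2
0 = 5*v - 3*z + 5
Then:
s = 4/3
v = 1/5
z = 2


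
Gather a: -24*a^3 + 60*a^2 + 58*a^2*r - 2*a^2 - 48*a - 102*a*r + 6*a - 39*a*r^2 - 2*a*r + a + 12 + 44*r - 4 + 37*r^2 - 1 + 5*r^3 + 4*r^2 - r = -24*a^3 + a^2*(58*r + 58) + a*(-39*r^2 - 104*r - 41) + 5*r^3 + 41*r^2 + 43*r + 7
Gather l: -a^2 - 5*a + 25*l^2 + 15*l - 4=-a^2 - 5*a + 25*l^2 + 15*l - 4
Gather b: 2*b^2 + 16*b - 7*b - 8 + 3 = 2*b^2 + 9*b - 5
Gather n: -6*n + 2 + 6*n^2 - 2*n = 6*n^2 - 8*n + 2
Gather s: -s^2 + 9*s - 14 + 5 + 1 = -s^2 + 9*s - 8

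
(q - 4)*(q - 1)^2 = q^3 - 6*q^2 + 9*q - 4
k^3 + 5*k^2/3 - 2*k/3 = k*(k - 1/3)*(k + 2)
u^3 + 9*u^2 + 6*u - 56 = (u - 2)*(u + 4)*(u + 7)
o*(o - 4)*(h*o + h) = h*o^3 - 3*h*o^2 - 4*h*o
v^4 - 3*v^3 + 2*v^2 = v^2*(v - 2)*(v - 1)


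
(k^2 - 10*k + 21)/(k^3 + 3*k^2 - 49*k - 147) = (k - 3)/(k^2 + 10*k + 21)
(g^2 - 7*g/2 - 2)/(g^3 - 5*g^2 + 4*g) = (g + 1/2)/(g*(g - 1))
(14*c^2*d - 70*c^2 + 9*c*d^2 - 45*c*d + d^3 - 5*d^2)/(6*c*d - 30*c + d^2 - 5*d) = (14*c^2 + 9*c*d + d^2)/(6*c + d)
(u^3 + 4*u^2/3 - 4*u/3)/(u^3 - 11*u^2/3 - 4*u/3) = (-3*u^2 - 4*u + 4)/(-3*u^2 + 11*u + 4)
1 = 1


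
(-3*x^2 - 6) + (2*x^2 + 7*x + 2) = -x^2 + 7*x - 4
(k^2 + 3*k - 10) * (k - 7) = k^3 - 4*k^2 - 31*k + 70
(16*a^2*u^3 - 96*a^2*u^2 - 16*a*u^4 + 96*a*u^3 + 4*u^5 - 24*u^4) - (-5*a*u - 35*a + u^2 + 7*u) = 16*a^2*u^3 - 96*a^2*u^2 - 16*a*u^4 + 96*a*u^3 + 5*a*u + 35*a + 4*u^5 - 24*u^4 - u^2 - 7*u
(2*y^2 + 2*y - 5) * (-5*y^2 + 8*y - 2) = -10*y^4 + 6*y^3 + 37*y^2 - 44*y + 10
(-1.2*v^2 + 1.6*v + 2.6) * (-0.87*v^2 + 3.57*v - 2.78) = 1.044*v^4 - 5.676*v^3 + 6.786*v^2 + 4.834*v - 7.228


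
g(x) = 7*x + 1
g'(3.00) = 7.00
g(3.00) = 22.00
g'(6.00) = 7.00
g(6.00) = 43.00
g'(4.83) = 7.00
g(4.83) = 34.81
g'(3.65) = 7.00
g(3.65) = 26.55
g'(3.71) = 7.00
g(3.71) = 26.97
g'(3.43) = 7.00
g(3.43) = 25.01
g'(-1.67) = 7.00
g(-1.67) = -10.69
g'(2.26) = 7.00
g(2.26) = 16.82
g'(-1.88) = 7.00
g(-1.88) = -12.16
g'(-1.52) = 7.00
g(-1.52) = -9.64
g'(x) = 7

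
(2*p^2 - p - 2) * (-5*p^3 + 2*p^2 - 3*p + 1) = -10*p^5 + 9*p^4 + 2*p^3 + p^2 + 5*p - 2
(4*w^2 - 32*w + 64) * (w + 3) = 4*w^3 - 20*w^2 - 32*w + 192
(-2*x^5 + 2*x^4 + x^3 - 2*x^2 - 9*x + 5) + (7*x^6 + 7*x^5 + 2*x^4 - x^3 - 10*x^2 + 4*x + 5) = 7*x^6 + 5*x^5 + 4*x^4 - 12*x^2 - 5*x + 10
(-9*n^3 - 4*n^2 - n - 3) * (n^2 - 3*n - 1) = -9*n^5 + 23*n^4 + 20*n^3 + 4*n^2 + 10*n + 3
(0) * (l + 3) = 0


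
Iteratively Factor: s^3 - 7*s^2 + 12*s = (s - 4)*(s^2 - 3*s) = s*(s - 4)*(s - 3)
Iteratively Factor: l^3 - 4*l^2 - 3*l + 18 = (l - 3)*(l^2 - l - 6) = (l - 3)*(l + 2)*(l - 3)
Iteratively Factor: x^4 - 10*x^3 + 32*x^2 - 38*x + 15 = (x - 1)*(x^3 - 9*x^2 + 23*x - 15) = (x - 1)^2*(x^2 - 8*x + 15) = (x - 5)*(x - 1)^2*(x - 3)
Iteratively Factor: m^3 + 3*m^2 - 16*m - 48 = (m + 4)*(m^2 - m - 12) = (m - 4)*(m + 4)*(m + 3)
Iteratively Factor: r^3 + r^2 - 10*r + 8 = (r - 2)*(r^2 + 3*r - 4) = (r - 2)*(r - 1)*(r + 4)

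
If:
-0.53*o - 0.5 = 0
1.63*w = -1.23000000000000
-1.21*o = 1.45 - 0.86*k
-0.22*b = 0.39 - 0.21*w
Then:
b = -2.49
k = 0.36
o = -0.94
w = -0.75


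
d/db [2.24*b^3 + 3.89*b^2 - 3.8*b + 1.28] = 6.72*b^2 + 7.78*b - 3.8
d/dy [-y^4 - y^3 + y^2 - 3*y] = -4*y^3 - 3*y^2 + 2*y - 3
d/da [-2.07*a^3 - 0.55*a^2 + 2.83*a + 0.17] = -6.21*a^2 - 1.1*a + 2.83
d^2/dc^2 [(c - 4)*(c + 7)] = 2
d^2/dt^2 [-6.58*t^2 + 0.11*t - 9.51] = -13.1600000000000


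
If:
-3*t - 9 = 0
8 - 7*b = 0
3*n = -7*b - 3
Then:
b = 8/7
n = -11/3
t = -3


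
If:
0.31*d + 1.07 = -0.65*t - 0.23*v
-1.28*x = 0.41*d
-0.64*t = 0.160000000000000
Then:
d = -3.1219512195122*x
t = -0.25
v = 4.20784729586426*x - 3.94565217391304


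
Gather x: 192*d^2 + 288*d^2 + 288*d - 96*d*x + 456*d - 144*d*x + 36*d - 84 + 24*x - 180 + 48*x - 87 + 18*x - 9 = 480*d^2 + 780*d + x*(90 - 240*d) - 360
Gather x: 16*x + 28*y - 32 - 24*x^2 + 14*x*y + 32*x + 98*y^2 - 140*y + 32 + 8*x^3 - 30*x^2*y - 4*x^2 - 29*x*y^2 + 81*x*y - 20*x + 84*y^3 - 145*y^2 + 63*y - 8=8*x^3 + x^2*(-30*y - 28) + x*(-29*y^2 + 95*y + 28) + 84*y^3 - 47*y^2 - 49*y - 8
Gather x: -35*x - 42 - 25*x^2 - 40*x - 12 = -25*x^2 - 75*x - 54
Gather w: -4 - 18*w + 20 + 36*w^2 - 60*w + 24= 36*w^2 - 78*w + 40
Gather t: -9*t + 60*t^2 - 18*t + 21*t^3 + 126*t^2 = 21*t^3 + 186*t^2 - 27*t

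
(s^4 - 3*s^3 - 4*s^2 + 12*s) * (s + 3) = s^5 - 13*s^3 + 36*s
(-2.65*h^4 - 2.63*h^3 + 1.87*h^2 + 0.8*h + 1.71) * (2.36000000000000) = -6.254*h^4 - 6.2068*h^3 + 4.4132*h^2 + 1.888*h + 4.0356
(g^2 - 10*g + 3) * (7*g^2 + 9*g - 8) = 7*g^4 - 61*g^3 - 77*g^2 + 107*g - 24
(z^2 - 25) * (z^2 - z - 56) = z^4 - z^3 - 81*z^2 + 25*z + 1400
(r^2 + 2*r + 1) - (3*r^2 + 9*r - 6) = -2*r^2 - 7*r + 7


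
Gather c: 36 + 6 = 42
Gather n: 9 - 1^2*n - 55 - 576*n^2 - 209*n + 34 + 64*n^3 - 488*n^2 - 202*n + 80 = 64*n^3 - 1064*n^2 - 412*n + 68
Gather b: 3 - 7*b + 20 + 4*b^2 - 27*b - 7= 4*b^2 - 34*b + 16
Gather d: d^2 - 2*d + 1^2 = d^2 - 2*d + 1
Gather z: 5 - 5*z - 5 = -5*z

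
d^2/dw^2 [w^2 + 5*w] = 2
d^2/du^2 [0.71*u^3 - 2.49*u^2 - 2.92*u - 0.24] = 4.26*u - 4.98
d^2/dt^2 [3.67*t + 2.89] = 0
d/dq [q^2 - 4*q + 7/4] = 2*q - 4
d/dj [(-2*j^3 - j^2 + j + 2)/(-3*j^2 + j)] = 2*(3*j^4 - 2*j^3 + j^2 + 6*j - 1)/(j^2*(9*j^2 - 6*j + 1))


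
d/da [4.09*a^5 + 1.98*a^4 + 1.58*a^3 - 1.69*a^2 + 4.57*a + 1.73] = 20.45*a^4 + 7.92*a^3 + 4.74*a^2 - 3.38*a + 4.57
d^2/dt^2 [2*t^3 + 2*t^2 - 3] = 12*t + 4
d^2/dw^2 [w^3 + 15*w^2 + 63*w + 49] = 6*w + 30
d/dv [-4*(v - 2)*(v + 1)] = 4 - 8*v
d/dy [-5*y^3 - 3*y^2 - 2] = 3*y*(-5*y - 2)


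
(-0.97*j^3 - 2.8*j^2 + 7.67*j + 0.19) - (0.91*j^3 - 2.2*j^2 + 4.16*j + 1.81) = -1.88*j^3 - 0.6*j^2 + 3.51*j - 1.62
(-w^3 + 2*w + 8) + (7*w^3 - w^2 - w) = 6*w^3 - w^2 + w + 8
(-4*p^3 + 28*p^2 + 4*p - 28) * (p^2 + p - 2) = -4*p^5 + 24*p^4 + 40*p^3 - 80*p^2 - 36*p + 56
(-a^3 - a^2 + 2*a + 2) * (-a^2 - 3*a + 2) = a^5 + 4*a^4 - a^3 - 10*a^2 - 2*a + 4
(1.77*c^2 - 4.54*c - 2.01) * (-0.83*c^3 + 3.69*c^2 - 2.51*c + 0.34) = -1.4691*c^5 + 10.2995*c^4 - 19.527*c^3 + 4.5803*c^2 + 3.5015*c - 0.6834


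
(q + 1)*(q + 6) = q^2 + 7*q + 6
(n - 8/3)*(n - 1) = n^2 - 11*n/3 + 8/3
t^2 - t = t*(t - 1)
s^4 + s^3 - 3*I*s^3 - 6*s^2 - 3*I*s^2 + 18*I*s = s*(s - 2)*(s + 3)*(s - 3*I)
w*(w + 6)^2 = w^3 + 12*w^2 + 36*w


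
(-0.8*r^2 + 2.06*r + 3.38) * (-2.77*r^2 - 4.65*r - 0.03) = 2.216*r^4 - 1.9862*r^3 - 18.9176*r^2 - 15.7788*r - 0.1014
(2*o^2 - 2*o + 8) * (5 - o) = -2*o^3 + 12*o^2 - 18*o + 40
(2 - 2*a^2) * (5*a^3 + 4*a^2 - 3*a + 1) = -10*a^5 - 8*a^4 + 16*a^3 + 6*a^2 - 6*a + 2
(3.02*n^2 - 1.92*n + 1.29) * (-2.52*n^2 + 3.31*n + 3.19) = -7.6104*n^4 + 14.8346*n^3 + 0.0277999999999992*n^2 - 1.8549*n + 4.1151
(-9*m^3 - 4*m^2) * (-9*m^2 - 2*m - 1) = 81*m^5 + 54*m^4 + 17*m^3 + 4*m^2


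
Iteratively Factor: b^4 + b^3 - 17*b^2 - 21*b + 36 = (b + 3)*(b^3 - 2*b^2 - 11*b + 12) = (b - 4)*(b + 3)*(b^2 + 2*b - 3) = (b - 4)*(b + 3)^2*(b - 1)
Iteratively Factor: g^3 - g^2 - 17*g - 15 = (g - 5)*(g^2 + 4*g + 3) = (g - 5)*(g + 3)*(g + 1)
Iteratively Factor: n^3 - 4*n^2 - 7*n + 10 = (n - 1)*(n^2 - 3*n - 10) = (n - 5)*(n - 1)*(n + 2)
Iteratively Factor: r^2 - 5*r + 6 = (r - 2)*(r - 3)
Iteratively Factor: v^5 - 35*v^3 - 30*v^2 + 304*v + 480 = (v - 5)*(v^4 + 5*v^3 - 10*v^2 - 80*v - 96) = (v - 5)*(v + 3)*(v^3 + 2*v^2 - 16*v - 32) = (v - 5)*(v + 2)*(v + 3)*(v^2 - 16) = (v - 5)*(v - 4)*(v + 2)*(v + 3)*(v + 4)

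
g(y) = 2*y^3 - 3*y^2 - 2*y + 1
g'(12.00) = 790.00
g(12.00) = 3001.00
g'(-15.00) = 1438.00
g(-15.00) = -7394.00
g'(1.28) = 0.15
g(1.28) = -2.28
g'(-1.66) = 24.49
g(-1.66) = -13.10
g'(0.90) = -2.54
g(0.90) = -1.77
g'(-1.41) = 18.39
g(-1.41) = -7.75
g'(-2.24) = 41.55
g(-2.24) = -32.05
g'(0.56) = -3.48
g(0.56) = -0.71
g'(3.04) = 35.21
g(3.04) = 23.38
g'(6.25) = 194.88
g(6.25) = 359.59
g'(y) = 6*y^2 - 6*y - 2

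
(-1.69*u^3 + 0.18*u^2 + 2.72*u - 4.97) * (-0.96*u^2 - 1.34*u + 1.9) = 1.6224*u^5 + 2.0918*u^4 - 6.0634*u^3 + 1.4684*u^2 + 11.8278*u - 9.443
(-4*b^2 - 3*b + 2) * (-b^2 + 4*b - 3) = 4*b^4 - 13*b^3 - 2*b^2 + 17*b - 6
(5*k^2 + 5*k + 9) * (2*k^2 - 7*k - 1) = 10*k^4 - 25*k^3 - 22*k^2 - 68*k - 9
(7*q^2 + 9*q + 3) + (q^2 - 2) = 8*q^2 + 9*q + 1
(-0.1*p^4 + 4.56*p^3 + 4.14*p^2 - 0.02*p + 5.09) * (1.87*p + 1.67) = -0.187*p^5 + 8.3602*p^4 + 15.357*p^3 + 6.8764*p^2 + 9.4849*p + 8.5003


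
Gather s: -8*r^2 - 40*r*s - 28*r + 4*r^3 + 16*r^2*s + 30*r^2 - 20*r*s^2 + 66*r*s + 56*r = 4*r^3 + 22*r^2 - 20*r*s^2 + 28*r + s*(16*r^2 + 26*r)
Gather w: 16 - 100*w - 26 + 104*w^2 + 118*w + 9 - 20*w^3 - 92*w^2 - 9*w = -20*w^3 + 12*w^2 + 9*w - 1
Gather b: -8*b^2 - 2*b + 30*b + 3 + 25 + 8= -8*b^2 + 28*b + 36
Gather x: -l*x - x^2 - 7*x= -x^2 + x*(-l - 7)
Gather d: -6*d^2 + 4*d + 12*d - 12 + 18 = -6*d^2 + 16*d + 6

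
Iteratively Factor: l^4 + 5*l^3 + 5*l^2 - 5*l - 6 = (l + 3)*(l^3 + 2*l^2 - l - 2) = (l + 2)*(l + 3)*(l^2 - 1) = (l - 1)*(l + 2)*(l + 3)*(l + 1)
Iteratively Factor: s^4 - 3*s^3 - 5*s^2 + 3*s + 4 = (s + 1)*(s^3 - 4*s^2 - s + 4) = (s + 1)^2*(s^2 - 5*s + 4) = (s - 1)*(s + 1)^2*(s - 4)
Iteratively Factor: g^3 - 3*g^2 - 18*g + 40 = (g + 4)*(g^2 - 7*g + 10) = (g - 2)*(g + 4)*(g - 5)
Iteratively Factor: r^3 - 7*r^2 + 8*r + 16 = (r - 4)*(r^2 - 3*r - 4) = (r - 4)^2*(r + 1)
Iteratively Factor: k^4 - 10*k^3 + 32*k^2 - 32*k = (k - 4)*(k^3 - 6*k^2 + 8*k) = (k - 4)*(k - 2)*(k^2 - 4*k) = k*(k - 4)*(k - 2)*(k - 4)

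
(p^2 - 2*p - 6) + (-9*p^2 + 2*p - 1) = -8*p^2 - 7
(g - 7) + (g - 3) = 2*g - 10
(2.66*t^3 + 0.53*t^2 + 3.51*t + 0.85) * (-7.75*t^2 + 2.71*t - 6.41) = -20.615*t^5 + 3.1011*t^4 - 42.8168*t^3 - 0.472700000000001*t^2 - 20.1956*t - 5.4485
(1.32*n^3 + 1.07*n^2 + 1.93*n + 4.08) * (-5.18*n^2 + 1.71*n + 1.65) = -6.8376*n^5 - 3.2854*n^4 - 5.9897*n^3 - 16.0686*n^2 + 10.1613*n + 6.732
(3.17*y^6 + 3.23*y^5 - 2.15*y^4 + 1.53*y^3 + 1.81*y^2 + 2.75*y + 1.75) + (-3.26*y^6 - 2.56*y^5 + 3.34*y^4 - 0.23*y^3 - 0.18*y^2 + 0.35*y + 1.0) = -0.0899999999999999*y^6 + 0.67*y^5 + 1.19*y^4 + 1.3*y^3 + 1.63*y^2 + 3.1*y + 2.75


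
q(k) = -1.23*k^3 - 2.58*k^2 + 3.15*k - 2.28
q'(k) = -3.69*k^2 - 5.16*k + 3.15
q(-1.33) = -8.14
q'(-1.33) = 3.49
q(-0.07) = -2.51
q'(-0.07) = 3.49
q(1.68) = -10.10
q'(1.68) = -15.93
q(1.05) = -3.24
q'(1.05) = -6.34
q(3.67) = -86.27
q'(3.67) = -65.49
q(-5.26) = 88.77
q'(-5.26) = -71.80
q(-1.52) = -8.71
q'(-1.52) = 2.47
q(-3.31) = 3.63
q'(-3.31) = -20.20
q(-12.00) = 1713.84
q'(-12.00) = -466.29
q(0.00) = -2.28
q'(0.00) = 3.15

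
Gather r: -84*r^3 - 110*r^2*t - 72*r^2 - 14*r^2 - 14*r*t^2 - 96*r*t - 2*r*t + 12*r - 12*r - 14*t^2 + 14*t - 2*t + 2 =-84*r^3 + r^2*(-110*t - 86) + r*(-14*t^2 - 98*t) - 14*t^2 + 12*t + 2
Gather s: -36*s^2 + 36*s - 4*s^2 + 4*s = -40*s^2 + 40*s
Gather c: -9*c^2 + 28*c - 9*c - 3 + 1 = -9*c^2 + 19*c - 2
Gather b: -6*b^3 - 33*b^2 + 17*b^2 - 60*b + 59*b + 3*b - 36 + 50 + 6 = -6*b^3 - 16*b^2 + 2*b + 20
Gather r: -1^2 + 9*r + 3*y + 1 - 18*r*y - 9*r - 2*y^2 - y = -18*r*y - 2*y^2 + 2*y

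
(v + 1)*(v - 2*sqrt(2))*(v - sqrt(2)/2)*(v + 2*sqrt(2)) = v^4 - sqrt(2)*v^3/2 + v^3 - 8*v^2 - sqrt(2)*v^2/2 - 8*v + 4*sqrt(2)*v + 4*sqrt(2)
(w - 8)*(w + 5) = w^2 - 3*w - 40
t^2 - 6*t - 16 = (t - 8)*(t + 2)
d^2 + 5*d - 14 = (d - 2)*(d + 7)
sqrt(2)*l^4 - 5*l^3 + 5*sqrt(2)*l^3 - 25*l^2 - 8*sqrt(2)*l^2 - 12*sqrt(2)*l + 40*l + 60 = (l - 2)*(l + 6)*(l - 5*sqrt(2)/2)*(sqrt(2)*l + sqrt(2))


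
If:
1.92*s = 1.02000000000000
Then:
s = 0.53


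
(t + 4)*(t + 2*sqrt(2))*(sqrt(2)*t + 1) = sqrt(2)*t^3 + 5*t^2 + 4*sqrt(2)*t^2 + 2*sqrt(2)*t + 20*t + 8*sqrt(2)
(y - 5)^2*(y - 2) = y^3 - 12*y^2 + 45*y - 50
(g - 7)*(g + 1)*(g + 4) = g^3 - 2*g^2 - 31*g - 28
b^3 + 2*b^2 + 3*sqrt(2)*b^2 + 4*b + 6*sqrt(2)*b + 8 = (b + 2)*(b + sqrt(2))*(b + 2*sqrt(2))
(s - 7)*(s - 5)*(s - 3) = s^3 - 15*s^2 + 71*s - 105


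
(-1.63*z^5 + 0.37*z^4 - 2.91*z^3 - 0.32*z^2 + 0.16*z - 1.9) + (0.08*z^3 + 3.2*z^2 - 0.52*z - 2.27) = -1.63*z^5 + 0.37*z^4 - 2.83*z^3 + 2.88*z^2 - 0.36*z - 4.17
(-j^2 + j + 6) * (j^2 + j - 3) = -j^4 + 10*j^2 + 3*j - 18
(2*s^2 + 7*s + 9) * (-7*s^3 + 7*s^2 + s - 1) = -14*s^5 - 35*s^4 - 12*s^3 + 68*s^2 + 2*s - 9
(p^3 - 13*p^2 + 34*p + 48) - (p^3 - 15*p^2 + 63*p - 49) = 2*p^2 - 29*p + 97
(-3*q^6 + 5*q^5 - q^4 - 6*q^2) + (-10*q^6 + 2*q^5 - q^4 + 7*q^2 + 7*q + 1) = -13*q^6 + 7*q^5 - 2*q^4 + q^2 + 7*q + 1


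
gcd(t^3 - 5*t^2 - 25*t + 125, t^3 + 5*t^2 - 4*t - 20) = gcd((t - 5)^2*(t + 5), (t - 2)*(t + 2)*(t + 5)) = t + 5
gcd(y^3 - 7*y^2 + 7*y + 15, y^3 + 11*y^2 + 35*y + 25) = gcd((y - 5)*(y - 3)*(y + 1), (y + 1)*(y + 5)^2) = y + 1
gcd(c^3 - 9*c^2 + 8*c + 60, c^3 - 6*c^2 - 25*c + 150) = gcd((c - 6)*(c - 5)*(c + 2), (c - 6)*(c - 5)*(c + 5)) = c^2 - 11*c + 30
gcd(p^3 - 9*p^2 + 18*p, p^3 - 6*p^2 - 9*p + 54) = p^2 - 9*p + 18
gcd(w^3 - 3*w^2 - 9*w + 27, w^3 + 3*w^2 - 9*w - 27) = w^2 - 9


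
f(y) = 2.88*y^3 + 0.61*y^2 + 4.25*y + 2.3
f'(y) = 8.64*y^2 + 1.22*y + 4.25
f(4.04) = 219.33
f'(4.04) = 150.20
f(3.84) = 190.69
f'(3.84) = 136.34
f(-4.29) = -232.09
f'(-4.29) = 158.03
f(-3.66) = -146.28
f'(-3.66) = 115.52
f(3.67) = 168.47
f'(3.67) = 125.10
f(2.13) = 41.95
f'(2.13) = 46.05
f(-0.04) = 2.13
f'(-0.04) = 4.22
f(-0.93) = -3.44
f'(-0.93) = 10.59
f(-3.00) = -82.72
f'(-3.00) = 78.35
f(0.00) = 2.30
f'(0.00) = 4.25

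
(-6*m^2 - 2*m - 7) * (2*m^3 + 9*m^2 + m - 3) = -12*m^5 - 58*m^4 - 38*m^3 - 47*m^2 - m + 21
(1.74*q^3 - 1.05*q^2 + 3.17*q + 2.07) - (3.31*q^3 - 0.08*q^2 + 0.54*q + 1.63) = -1.57*q^3 - 0.97*q^2 + 2.63*q + 0.44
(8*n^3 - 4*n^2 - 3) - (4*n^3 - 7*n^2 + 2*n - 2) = 4*n^3 + 3*n^2 - 2*n - 1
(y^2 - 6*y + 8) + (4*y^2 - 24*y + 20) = 5*y^2 - 30*y + 28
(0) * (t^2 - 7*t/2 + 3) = 0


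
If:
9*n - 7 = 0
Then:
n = 7/9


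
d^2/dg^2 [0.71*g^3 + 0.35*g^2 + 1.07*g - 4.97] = 4.26*g + 0.7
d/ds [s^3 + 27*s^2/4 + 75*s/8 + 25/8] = 3*s^2 + 27*s/2 + 75/8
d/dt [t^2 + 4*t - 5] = 2*t + 4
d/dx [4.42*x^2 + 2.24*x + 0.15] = 8.84*x + 2.24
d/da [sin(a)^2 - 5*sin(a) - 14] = (2*sin(a) - 5)*cos(a)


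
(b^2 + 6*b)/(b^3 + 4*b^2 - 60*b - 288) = b/(b^2 - 2*b - 48)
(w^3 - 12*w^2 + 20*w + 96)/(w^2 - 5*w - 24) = (w^2 - 4*w - 12)/(w + 3)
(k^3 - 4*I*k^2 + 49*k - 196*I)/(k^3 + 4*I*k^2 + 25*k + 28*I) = (k - 7*I)/(k + I)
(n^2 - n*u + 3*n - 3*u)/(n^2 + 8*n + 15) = (n - u)/(n + 5)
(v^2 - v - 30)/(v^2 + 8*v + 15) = (v - 6)/(v + 3)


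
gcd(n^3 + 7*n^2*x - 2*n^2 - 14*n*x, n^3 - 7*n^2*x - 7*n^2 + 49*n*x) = n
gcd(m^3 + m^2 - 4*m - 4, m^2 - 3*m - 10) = m + 2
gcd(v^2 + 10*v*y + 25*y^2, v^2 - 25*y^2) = v + 5*y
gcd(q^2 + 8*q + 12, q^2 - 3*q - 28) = 1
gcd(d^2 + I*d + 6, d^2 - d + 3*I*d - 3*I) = d + 3*I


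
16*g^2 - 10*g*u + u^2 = (-8*g + u)*(-2*g + u)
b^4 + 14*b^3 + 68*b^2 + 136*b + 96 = (b + 2)^2*(b + 4)*(b + 6)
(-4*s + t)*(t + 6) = -4*s*t - 24*s + t^2 + 6*t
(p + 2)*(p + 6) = p^2 + 8*p + 12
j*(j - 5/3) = j^2 - 5*j/3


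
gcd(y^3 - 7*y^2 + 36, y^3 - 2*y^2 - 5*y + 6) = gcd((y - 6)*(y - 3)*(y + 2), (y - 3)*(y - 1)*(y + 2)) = y^2 - y - 6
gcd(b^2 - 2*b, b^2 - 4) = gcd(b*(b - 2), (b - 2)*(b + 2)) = b - 2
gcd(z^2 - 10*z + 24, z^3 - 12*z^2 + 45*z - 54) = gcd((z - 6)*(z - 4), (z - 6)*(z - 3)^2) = z - 6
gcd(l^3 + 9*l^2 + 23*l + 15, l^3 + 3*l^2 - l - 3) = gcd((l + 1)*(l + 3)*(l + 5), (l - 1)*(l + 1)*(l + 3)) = l^2 + 4*l + 3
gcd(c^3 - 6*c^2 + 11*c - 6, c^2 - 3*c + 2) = c^2 - 3*c + 2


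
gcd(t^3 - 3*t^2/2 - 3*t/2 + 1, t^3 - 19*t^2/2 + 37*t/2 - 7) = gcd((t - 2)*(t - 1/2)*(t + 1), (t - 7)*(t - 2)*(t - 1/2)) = t^2 - 5*t/2 + 1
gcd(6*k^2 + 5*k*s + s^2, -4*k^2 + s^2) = 2*k + s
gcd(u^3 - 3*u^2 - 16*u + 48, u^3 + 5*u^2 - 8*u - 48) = u^2 + u - 12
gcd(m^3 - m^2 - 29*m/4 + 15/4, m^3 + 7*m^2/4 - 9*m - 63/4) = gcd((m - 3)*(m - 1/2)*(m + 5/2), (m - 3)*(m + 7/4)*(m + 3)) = m - 3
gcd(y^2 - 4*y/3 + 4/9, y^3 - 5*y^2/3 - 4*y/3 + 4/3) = y - 2/3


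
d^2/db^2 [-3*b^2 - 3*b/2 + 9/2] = -6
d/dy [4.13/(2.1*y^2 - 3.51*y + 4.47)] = (14.4963 - 17.346*y)/(2.1*y^2 - 3.51*y + 4.47)^2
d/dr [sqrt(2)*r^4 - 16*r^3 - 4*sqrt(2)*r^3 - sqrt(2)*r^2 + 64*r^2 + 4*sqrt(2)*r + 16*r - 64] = 4*sqrt(2)*r^3 - 48*r^2 - 12*sqrt(2)*r^2 - 2*sqrt(2)*r + 128*r + 4*sqrt(2) + 16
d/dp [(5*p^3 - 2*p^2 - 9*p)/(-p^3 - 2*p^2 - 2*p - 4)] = 2*(-6*p^4 - 19*p^3 - 37*p^2 + 8*p + 18)/(p^6 + 4*p^5 + 8*p^4 + 16*p^3 + 20*p^2 + 16*p + 16)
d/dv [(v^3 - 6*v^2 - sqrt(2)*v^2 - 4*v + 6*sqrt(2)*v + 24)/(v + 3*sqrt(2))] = 2*(v^3 - 3*v^2 + 4*sqrt(2)*v^2 - 18*sqrt(2)*v - 6*v - 6*sqrt(2) + 6)/(v^2 + 6*sqrt(2)*v + 18)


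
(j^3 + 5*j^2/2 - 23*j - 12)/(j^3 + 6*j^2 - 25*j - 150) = (j^2 - 7*j/2 - 2)/(j^2 - 25)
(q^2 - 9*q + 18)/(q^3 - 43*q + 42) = (q - 3)/(q^2 + 6*q - 7)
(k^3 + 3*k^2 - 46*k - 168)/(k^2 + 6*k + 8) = (k^2 - k - 42)/(k + 2)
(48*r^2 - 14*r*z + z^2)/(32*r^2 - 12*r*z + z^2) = (-6*r + z)/(-4*r + z)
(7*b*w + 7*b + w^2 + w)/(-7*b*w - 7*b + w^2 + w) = (7*b + w)/(-7*b + w)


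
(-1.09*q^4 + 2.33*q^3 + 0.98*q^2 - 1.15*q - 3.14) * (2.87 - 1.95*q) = 2.1255*q^5 - 7.6718*q^4 + 4.7761*q^3 + 5.0551*q^2 + 2.8225*q - 9.0118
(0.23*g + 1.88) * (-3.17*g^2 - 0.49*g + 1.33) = -0.7291*g^3 - 6.0723*g^2 - 0.6153*g + 2.5004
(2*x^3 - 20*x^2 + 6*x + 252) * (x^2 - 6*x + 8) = 2*x^5 - 32*x^4 + 142*x^3 + 56*x^2 - 1464*x + 2016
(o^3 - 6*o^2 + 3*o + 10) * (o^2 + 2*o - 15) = o^5 - 4*o^4 - 24*o^3 + 106*o^2 - 25*o - 150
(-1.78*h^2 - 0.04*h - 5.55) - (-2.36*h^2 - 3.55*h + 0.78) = 0.58*h^2 + 3.51*h - 6.33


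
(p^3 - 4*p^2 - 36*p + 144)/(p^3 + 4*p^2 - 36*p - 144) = (p - 4)/(p + 4)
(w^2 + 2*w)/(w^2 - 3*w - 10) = w/(w - 5)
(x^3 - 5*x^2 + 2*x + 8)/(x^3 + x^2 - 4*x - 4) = (x - 4)/(x + 2)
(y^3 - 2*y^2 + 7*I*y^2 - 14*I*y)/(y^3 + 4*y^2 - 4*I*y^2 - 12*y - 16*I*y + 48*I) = y*(y + 7*I)/(y^2 + 2*y*(3 - 2*I) - 24*I)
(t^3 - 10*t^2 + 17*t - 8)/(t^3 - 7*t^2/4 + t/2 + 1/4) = 4*(t - 8)/(4*t + 1)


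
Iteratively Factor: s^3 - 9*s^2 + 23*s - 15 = (s - 5)*(s^2 - 4*s + 3) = (s - 5)*(s - 1)*(s - 3)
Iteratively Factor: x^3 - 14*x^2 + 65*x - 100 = (x - 5)*(x^2 - 9*x + 20) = (x - 5)^2*(x - 4)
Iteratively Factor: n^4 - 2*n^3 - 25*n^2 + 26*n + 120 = (n - 5)*(n^3 + 3*n^2 - 10*n - 24) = (n - 5)*(n - 3)*(n^2 + 6*n + 8) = (n - 5)*(n - 3)*(n + 2)*(n + 4)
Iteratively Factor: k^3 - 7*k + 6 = (k + 3)*(k^2 - 3*k + 2) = (k - 2)*(k + 3)*(k - 1)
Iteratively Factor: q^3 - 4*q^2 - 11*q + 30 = (q - 5)*(q^2 + q - 6) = (q - 5)*(q + 3)*(q - 2)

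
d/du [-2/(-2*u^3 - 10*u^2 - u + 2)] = 2*(-6*u^2 - 20*u - 1)/(2*u^3 + 10*u^2 + u - 2)^2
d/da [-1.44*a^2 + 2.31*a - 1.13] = 2.31 - 2.88*a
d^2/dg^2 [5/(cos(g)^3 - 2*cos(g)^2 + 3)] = 5*((1 - cos(4*g))*(3*cos(g) - 4)^2 + (3*cos(g) - 16*cos(2*g) + 9*cos(3*g))*(cos(g)^3 - 2*cos(g)^2 + 3))/(4*(cos(g)^3 - 2*cos(g)^2 + 3)^3)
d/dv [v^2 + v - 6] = 2*v + 1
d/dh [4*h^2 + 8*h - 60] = 8*h + 8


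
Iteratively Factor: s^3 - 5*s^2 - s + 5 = (s + 1)*(s^2 - 6*s + 5) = (s - 5)*(s + 1)*(s - 1)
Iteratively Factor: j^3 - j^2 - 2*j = (j + 1)*(j^2 - 2*j) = (j - 2)*(j + 1)*(j)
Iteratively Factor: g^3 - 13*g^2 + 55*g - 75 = (g - 5)*(g^2 - 8*g + 15) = (g - 5)^2*(g - 3)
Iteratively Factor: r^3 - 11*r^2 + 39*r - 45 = (r - 5)*(r^2 - 6*r + 9) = (r - 5)*(r - 3)*(r - 3)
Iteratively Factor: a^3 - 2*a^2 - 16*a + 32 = (a + 4)*(a^2 - 6*a + 8) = (a - 4)*(a + 4)*(a - 2)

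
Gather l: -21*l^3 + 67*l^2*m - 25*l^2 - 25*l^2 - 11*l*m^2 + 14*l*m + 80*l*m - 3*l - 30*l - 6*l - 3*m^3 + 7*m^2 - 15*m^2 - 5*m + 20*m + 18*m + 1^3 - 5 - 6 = -21*l^3 + l^2*(67*m - 50) + l*(-11*m^2 + 94*m - 39) - 3*m^3 - 8*m^2 + 33*m - 10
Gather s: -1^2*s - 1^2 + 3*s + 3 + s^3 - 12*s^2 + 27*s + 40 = s^3 - 12*s^2 + 29*s + 42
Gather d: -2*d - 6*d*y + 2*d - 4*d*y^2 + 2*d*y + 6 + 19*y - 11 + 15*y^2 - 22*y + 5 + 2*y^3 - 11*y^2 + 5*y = d*(-4*y^2 - 4*y) + 2*y^3 + 4*y^2 + 2*y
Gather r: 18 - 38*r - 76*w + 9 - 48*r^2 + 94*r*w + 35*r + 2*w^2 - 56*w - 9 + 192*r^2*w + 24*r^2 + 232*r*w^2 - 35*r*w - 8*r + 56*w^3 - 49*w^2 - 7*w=r^2*(192*w - 24) + r*(232*w^2 + 59*w - 11) + 56*w^3 - 47*w^2 - 139*w + 18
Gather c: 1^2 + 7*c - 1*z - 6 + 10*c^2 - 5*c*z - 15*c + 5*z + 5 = 10*c^2 + c*(-5*z - 8) + 4*z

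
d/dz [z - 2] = 1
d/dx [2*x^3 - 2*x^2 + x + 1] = 6*x^2 - 4*x + 1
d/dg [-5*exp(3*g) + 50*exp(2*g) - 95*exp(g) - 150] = (-15*exp(2*g) + 100*exp(g) - 95)*exp(g)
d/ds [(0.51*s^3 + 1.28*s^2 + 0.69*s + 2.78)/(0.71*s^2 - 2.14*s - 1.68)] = (0.3621*s^4 - 2.1828*s^3 - 5.7995*s^2 - 8.2484*s + 4.79)/(0.5041*s^4 - 3.0388*s^3 + 2.194*s^2 + 7.1904*s + 2.8224)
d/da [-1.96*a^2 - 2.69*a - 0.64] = -3.92*a - 2.69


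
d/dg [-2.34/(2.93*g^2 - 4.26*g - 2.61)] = (13.7124*g - 9.9684)/(-2.93*g^2 + 4.26*g + 2.61)^2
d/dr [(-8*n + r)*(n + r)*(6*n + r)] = -50*n^2 - 2*n*r + 3*r^2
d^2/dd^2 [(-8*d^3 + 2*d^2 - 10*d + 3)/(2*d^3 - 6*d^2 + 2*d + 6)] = 2*(-11*d^6 - 3*d^5 + 123*d^4 - 134*d^3 + 126*d^2 - 270*d + 39)/(d^9 - 9*d^8 + 30*d^7 - 36*d^6 - 24*d^5 + 90*d^4 - 26*d^3 - 72*d^2 + 27*d + 27)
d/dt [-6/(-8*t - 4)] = -3/(2*t + 1)^2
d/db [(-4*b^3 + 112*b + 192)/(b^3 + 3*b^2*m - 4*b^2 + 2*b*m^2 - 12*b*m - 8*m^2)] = 4*((28 - 3*b^2)*(b^3 + 3*b^2*m - 4*b^2 + 2*b*m^2 - 12*b*m - 8*m^2) - (-b^3 + 28*b + 48)*(3*b^2 + 6*b*m - 8*b + 2*m^2 - 12*m))/(b^3 + 3*b^2*m - 4*b^2 + 2*b*m^2 - 12*b*m - 8*m^2)^2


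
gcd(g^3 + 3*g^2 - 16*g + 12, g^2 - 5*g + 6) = g - 2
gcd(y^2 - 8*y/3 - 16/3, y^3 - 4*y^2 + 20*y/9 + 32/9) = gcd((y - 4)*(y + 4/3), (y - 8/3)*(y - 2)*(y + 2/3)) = 1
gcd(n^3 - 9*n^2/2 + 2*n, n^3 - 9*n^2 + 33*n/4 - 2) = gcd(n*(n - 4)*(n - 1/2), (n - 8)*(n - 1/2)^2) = n - 1/2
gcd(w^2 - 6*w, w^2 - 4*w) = w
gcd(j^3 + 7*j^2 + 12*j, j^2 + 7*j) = j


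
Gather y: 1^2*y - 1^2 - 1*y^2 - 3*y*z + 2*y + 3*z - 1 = -y^2 + y*(3 - 3*z) + 3*z - 2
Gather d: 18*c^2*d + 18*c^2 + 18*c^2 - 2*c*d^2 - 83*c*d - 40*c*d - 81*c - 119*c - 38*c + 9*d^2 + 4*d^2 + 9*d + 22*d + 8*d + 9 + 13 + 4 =36*c^2 - 238*c + d^2*(13 - 2*c) + d*(18*c^2 - 123*c + 39) + 26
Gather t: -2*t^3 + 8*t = -2*t^3 + 8*t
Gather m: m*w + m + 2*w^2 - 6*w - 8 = m*(w + 1) + 2*w^2 - 6*w - 8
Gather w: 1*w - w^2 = -w^2 + w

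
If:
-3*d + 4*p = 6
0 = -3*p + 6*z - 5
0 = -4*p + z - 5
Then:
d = -226/63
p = -25/21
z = 5/21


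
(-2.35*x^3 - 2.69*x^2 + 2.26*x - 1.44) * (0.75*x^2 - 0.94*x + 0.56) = -1.7625*x^5 + 0.1915*x^4 + 2.9076*x^3 - 4.7108*x^2 + 2.6192*x - 0.8064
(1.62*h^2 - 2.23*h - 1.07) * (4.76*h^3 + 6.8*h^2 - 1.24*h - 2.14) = 7.7112*h^5 + 0.401200000000001*h^4 - 22.266*h^3 - 7.9776*h^2 + 6.099*h + 2.2898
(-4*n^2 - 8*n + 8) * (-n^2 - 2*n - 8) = 4*n^4 + 16*n^3 + 40*n^2 + 48*n - 64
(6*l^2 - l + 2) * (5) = 30*l^2 - 5*l + 10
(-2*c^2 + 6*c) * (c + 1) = -2*c^3 + 4*c^2 + 6*c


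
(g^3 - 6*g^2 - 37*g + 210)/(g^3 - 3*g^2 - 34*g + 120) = (g - 7)/(g - 4)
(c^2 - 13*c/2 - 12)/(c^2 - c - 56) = (c + 3/2)/(c + 7)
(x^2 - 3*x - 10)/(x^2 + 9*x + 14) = (x - 5)/(x + 7)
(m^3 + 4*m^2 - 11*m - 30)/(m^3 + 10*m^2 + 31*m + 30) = (m - 3)/(m + 3)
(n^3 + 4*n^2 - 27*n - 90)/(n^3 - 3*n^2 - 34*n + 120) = (n + 3)/(n - 4)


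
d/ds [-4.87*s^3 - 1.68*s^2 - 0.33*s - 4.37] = -14.61*s^2 - 3.36*s - 0.33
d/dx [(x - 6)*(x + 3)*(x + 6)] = 3*x^2 + 6*x - 36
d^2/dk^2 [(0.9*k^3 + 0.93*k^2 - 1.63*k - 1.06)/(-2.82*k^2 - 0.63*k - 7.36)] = (-1.4210854715202e-14*k^5 - 1.4210854715202e-14*k^4 + 65.87424*k^3 + 141.35256*k^2 - 484.20252*k - 159.03102)/(22.425768*k^6 + 15.030036*k^5 + 178.946766*k^4 + 78.704703*k^3 + 467.038368*k^2 + 102.380544*k + 398.688256)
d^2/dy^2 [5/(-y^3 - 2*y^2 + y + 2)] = 10*((3*y + 2)*(y^3 + 2*y^2 - y - 2) - (3*y^2 + 4*y - 1)^2)/(y^3 + 2*y^2 - y - 2)^3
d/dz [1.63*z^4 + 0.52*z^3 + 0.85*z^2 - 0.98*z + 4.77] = 6.52*z^3 + 1.56*z^2 + 1.7*z - 0.98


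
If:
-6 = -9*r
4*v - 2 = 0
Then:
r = 2/3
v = 1/2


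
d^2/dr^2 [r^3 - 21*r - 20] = 6*r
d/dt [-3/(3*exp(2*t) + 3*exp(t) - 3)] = (2*exp(t) + 1)*exp(t)/(exp(2*t) + exp(t) - 1)^2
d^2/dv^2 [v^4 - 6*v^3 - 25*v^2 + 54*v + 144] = 12*v^2 - 36*v - 50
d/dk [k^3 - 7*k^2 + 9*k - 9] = 3*k^2 - 14*k + 9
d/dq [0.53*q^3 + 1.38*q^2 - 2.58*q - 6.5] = 1.59*q^2 + 2.76*q - 2.58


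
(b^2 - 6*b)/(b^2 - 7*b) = (b - 6)/(b - 7)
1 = 1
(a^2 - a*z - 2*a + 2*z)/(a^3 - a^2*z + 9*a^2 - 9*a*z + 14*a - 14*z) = (a - 2)/(a^2 + 9*a + 14)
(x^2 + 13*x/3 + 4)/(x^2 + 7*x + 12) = (x + 4/3)/(x + 4)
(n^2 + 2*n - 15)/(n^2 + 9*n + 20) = (n - 3)/(n + 4)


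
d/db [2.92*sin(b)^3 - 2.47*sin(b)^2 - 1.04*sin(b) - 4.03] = (8.76*sin(b)^2 - 4.94*sin(b) - 1.04)*cos(b)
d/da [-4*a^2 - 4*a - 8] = -8*a - 4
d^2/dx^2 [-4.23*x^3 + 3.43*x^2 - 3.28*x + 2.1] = 6.86 - 25.38*x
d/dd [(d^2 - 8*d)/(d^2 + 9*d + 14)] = (17*d^2 + 28*d - 112)/(d^4 + 18*d^3 + 109*d^2 + 252*d + 196)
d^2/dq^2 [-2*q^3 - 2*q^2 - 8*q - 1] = -12*q - 4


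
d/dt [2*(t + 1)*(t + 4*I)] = 4*t + 2 + 8*I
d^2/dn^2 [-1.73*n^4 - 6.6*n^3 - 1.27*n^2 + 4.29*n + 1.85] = -20.76*n^2 - 39.6*n - 2.54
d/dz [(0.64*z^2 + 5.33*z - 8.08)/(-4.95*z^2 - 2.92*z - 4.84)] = (24.5147*z^2 - 86.1872*z - 49.3908)/(24.5025*z^4 + 28.908*z^3 + 56.4424*z^2 + 28.2656*z + 23.4256)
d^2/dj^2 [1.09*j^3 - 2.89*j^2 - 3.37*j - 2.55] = 6.54*j - 5.78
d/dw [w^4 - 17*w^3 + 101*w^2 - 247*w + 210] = 4*w^3 - 51*w^2 + 202*w - 247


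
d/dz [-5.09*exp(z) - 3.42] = -5.09*exp(z)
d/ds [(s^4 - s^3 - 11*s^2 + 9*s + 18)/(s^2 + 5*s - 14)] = 2*(s^3 + 11*s^2 + 7*s - 27)/(s^2 + 14*s + 49)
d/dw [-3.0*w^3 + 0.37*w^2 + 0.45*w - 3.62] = -9.0*w^2 + 0.74*w + 0.45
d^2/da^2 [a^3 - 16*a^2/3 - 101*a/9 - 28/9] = 6*a - 32/3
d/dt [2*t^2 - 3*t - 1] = 4*t - 3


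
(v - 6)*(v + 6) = v^2 - 36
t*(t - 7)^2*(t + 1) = t^4 - 13*t^3 + 35*t^2 + 49*t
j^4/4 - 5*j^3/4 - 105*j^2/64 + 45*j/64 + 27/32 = (j/4 + 1/4)*(j - 6)*(j - 3/4)*(j + 3/4)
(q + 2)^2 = q^2 + 4*q + 4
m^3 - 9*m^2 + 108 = (m - 6)^2*(m + 3)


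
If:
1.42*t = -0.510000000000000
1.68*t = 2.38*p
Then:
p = -0.25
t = -0.36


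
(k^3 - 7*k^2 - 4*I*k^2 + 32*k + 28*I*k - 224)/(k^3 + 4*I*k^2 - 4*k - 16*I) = (k^2 - k*(7 + 8*I) + 56*I)/(k^2 - 4)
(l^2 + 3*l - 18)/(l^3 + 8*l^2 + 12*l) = (l - 3)/(l*(l + 2))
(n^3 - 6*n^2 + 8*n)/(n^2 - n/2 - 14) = 2*n*(n - 2)/(2*n + 7)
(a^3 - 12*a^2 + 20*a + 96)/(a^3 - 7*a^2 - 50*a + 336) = (a + 2)/(a + 7)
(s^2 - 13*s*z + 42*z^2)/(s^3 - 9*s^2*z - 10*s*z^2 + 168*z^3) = 1/(s + 4*z)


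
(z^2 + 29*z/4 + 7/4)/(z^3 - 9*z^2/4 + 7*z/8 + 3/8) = 2*(z + 7)/(2*z^2 - 5*z + 3)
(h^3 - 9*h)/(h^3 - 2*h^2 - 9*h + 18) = h/(h - 2)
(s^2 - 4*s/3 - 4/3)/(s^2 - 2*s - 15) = (-3*s^2 + 4*s + 4)/(3*(-s^2 + 2*s + 15))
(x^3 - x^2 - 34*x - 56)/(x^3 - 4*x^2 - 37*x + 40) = (x^3 - x^2 - 34*x - 56)/(x^3 - 4*x^2 - 37*x + 40)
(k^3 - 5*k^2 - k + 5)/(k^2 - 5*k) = k - 1/k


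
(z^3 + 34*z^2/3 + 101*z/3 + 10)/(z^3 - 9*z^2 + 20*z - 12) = (3*z^3 + 34*z^2 + 101*z + 30)/(3*(z^3 - 9*z^2 + 20*z - 12))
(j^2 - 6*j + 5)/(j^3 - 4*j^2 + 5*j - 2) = (j - 5)/(j^2 - 3*j + 2)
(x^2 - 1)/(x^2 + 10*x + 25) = (x^2 - 1)/(x^2 + 10*x + 25)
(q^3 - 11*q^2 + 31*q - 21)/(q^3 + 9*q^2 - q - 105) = (q^2 - 8*q + 7)/(q^2 + 12*q + 35)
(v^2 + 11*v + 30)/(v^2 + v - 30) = (v + 5)/(v - 5)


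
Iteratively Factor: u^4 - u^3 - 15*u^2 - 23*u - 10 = (u - 5)*(u^3 + 4*u^2 + 5*u + 2) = (u - 5)*(u + 2)*(u^2 + 2*u + 1) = (u - 5)*(u + 1)*(u + 2)*(u + 1)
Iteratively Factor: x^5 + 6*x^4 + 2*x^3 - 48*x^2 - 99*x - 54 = (x + 3)*(x^4 + 3*x^3 - 7*x^2 - 27*x - 18) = (x + 1)*(x + 3)*(x^3 + 2*x^2 - 9*x - 18) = (x + 1)*(x + 3)^2*(x^2 - x - 6) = (x - 3)*(x + 1)*(x + 3)^2*(x + 2)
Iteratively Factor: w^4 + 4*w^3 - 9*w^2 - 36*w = (w)*(w^3 + 4*w^2 - 9*w - 36) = w*(w + 4)*(w^2 - 9) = w*(w - 3)*(w + 4)*(w + 3)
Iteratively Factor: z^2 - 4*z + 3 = (z - 3)*(z - 1)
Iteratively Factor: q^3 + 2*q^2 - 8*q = (q - 2)*(q^2 + 4*q) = q*(q - 2)*(q + 4)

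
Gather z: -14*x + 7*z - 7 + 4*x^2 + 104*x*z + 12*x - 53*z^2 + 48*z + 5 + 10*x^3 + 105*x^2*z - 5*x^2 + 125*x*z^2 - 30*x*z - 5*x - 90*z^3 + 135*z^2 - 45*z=10*x^3 - x^2 - 7*x - 90*z^3 + z^2*(125*x + 82) + z*(105*x^2 + 74*x + 10) - 2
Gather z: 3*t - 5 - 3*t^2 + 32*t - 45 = -3*t^2 + 35*t - 50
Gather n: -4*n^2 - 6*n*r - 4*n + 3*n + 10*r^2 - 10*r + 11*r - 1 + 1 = -4*n^2 + n*(-6*r - 1) + 10*r^2 + r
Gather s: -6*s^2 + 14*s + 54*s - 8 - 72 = -6*s^2 + 68*s - 80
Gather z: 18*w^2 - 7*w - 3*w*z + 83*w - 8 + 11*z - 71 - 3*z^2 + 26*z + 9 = 18*w^2 + 76*w - 3*z^2 + z*(37 - 3*w) - 70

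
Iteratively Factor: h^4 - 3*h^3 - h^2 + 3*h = (h - 3)*(h^3 - h) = (h - 3)*(h + 1)*(h^2 - h) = h*(h - 3)*(h + 1)*(h - 1)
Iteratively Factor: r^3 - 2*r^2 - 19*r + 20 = (r + 4)*(r^2 - 6*r + 5) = (r - 5)*(r + 4)*(r - 1)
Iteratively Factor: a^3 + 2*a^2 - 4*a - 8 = (a + 2)*(a^2 - 4) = (a - 2)*(a + 2)*(a + 2)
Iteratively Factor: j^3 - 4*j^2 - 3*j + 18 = (j - 3)*(j^2 - j - 6) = (j - 3)^2*(j + 2)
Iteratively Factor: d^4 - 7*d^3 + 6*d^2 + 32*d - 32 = (d - 4)*(d^3 - 3*d^2 - 6*d + 8) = (d - 4)^2*(d^2 + d - 2) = (d - 4)^2*(d - 1)*(d + 2)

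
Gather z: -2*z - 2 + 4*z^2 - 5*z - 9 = 4*z^2 - 7*z - 11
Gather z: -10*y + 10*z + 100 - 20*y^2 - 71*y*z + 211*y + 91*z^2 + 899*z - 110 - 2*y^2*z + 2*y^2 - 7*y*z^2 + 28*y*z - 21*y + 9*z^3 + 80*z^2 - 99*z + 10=-18*y^2 + 180*y + 9*z^3 + z^2*(171 - 7*y) + z*(-2*y^2 - 43*y + 810)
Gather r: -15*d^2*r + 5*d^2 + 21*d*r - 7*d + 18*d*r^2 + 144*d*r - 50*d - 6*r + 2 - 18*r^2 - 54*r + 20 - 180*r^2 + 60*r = 5*d^2 - 57*d + r^2*(18*d - 198) + r*(-15*d^2 + 165*d) + 22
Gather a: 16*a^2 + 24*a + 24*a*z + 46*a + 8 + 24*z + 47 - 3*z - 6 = 16*a^2 + a*(24*z + 70) + 21*z + 49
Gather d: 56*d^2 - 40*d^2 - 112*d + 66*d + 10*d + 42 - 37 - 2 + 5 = 16*d^2 - 36*d + 8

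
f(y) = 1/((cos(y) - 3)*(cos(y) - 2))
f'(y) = sin(y)/((cos(y) - 3)*(cos(y) - 2)^2) + sin(y)/((cos(y) - 3)^2*(cos(y) - 2)) = (2*cos(y) - 5)*sin(y)/((cos(y) - 3)^2*(cos(y) - 2)^2)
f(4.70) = 0.16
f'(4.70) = 0.14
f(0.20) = 0.49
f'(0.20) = -0.14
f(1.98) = 0.12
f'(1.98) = -0.08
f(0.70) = 0.36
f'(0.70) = -0.29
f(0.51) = 0.42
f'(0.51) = -0.28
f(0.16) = 0.49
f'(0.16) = -0.12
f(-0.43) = 0.44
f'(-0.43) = 0.25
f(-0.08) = 0.50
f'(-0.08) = 0.06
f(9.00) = 0.09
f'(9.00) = -0.02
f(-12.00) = 0.40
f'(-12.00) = -0.29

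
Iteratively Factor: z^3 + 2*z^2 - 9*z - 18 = (z + 2)*(z^2 - 9) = (z - 3)*(z + 2)*(z + 3)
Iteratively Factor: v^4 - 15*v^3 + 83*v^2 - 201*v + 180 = (v - 3)*(v^3 - 12*v^2 + 47*v - 60) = (v - 5)*(v - 3)*(v^2 - 7*v + 12) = (v - 5)*(v - 4)*(v - 3)*(v - 3)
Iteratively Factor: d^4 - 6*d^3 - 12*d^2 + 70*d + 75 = (d + 1)*(d^3 - 7*d^2 - 5*d + 75) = (d - 5)*(d + 1)*(d^2 - 2*d - 15) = (d - 5)*(d + 1)*(d + 3)*(d - 5)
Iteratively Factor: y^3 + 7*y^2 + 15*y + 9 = (y + 3)*(y^2 + 4*y + 3) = (y + 3)^2*(y + 1)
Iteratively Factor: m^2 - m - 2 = (m - 2)*(m + 1)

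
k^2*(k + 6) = k^3 + 6*k^2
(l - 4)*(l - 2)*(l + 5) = l^3 - l^2 - 22*l + 40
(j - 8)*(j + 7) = j^2 - j - 56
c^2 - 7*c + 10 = (c - 5)*(c - 2)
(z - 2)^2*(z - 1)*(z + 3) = z^4 - 2*z^3 - 7*z^2 + 20*z - 12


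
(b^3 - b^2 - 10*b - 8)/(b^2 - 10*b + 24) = (b^2 + 3*b + 2)/(b - 6)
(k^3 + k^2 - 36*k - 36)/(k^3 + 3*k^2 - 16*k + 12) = (k^2 - 5*k - 6)/(k^2 - 3*k + 2)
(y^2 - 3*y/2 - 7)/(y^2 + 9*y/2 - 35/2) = (2*y^2 - 3*y - 14)/(2*y^2 + 9*y - 35)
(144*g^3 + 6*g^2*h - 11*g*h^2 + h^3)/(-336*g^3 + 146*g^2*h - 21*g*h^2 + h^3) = (-3*g - h)/(7*g - h)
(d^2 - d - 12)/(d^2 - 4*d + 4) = (d^2 - d - 12)/(d^2 - 4*d + 4)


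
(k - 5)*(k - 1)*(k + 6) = k^3 - 31*k + 30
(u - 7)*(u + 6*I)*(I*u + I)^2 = -u^4 + 5*u^3 - 6*I*u^3 + 13*u^2 + 30*I*u^2 + 7*u + 78*I*u + 42*I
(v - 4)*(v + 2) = v^2 - 2*v - 8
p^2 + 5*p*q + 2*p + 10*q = (p + 2)*(p + 5*q)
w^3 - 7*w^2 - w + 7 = (w - 7)*(w - 1)*(w + 1)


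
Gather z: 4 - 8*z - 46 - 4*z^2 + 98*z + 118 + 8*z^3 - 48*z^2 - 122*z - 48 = 8*z^3 - 52*z^2 - 32*z + 28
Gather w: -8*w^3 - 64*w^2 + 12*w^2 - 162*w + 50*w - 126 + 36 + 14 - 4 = -8*w^3 - 52*w^2 - 112*w - 80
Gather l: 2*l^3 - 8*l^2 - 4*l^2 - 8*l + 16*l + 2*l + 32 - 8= 2*l^3 - 12*l^2 + 10*l + 24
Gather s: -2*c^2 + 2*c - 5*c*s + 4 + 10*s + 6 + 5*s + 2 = -2*c^2 + 2*c + s*(15 - 5*c) + 12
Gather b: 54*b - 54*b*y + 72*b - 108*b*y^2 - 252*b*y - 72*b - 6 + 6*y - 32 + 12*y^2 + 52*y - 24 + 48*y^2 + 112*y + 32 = b*(-108*y^2 - 306*y + 54) + 60*y^2 + 170*y - 30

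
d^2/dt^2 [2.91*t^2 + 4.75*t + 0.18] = 5.82000000000000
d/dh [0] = 0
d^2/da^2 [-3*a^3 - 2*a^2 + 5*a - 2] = -18*a - 4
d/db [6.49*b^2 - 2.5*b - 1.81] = 12.98*b - 2.5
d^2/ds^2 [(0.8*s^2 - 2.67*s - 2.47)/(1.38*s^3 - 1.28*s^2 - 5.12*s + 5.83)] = (3.04704*s^6 - 30.508488*s^5 + 5.76619199999999*s^4 - 77.2654719999999*s^3 + 374.02524*s^2 - 97.439172*s - 271.378016)/(2.628072*s^9 - 7.312896*s^8 - 22.468608*s^7 + 85.474612*s^6 + 21.57312*s^5 - 319.162368*s^4 + 235.741246*s^3 + 327.97248*s^2 - 522.069504*s + 198.155287)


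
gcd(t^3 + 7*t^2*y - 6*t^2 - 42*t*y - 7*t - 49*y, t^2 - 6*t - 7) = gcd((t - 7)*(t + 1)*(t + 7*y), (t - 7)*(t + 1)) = t^2 - 6*t - 7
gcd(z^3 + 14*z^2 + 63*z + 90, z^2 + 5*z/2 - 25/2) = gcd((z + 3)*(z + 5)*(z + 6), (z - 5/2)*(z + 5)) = z + 5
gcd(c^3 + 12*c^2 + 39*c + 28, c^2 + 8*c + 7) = c^2 + 8*c + 7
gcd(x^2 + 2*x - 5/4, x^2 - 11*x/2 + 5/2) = x - 1/2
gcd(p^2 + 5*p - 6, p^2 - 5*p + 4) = p - 1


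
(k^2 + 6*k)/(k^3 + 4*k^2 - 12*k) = 1/(k - 2)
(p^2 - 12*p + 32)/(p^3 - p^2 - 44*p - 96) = (p - 4)/(p^2 + 7*p + 12)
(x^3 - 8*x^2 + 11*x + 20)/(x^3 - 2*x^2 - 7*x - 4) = (x - 5)/(x + 1)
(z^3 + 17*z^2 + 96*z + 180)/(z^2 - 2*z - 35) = (z^2 + 12*z + 36)/(z - 7)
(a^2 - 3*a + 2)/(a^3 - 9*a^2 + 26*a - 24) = (a - 1)/(a^2 - 7*a + 12)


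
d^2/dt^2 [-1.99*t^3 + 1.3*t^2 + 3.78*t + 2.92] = 2.6 - 11.94*t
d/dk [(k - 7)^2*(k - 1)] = 3*(k - 7)*(k - 3)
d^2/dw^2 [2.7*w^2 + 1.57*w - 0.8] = 5.40000000000000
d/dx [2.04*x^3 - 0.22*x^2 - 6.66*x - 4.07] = 6.12*x^2 - 0.44*x - 6.66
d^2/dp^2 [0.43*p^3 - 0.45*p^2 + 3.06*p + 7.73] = 2.58*p - 0.9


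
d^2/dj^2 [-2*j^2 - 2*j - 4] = -4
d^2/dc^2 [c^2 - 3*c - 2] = 2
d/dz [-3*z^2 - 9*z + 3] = -6*z - 9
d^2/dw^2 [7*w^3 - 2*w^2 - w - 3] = 42*w - 4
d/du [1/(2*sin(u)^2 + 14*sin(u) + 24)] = -(2*sin(u) + 7)*cos(u)/(2*(sin(u)^2 + 7*sin(u) + 12)^2)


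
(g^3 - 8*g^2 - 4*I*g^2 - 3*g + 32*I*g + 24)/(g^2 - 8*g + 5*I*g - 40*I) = (g^2 - 4*I*g - 3)/(g + 5*I)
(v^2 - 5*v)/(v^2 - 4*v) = (v - 5)/(v - 4)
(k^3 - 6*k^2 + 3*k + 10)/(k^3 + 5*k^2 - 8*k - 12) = (k - 5)/(k + 6)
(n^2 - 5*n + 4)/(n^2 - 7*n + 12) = (n - 1)/(n - 3)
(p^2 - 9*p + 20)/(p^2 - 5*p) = (p - 4)/p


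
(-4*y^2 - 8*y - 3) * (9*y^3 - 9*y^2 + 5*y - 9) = -36*y^5 - 36*y^4 + 25*y^3 + 23*y^2 + 57*y + 27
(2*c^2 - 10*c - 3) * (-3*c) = -6*c^3 + 30*c^2 + 9*c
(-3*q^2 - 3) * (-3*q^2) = 9*q^4 + 9*q^2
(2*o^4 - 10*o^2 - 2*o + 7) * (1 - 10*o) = -20*o^5 + 2*o^4 + 100*o^3 + 10*o^2 - 72*o + 7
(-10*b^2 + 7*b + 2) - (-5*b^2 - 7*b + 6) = -5*b^2 + 14*b - 4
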